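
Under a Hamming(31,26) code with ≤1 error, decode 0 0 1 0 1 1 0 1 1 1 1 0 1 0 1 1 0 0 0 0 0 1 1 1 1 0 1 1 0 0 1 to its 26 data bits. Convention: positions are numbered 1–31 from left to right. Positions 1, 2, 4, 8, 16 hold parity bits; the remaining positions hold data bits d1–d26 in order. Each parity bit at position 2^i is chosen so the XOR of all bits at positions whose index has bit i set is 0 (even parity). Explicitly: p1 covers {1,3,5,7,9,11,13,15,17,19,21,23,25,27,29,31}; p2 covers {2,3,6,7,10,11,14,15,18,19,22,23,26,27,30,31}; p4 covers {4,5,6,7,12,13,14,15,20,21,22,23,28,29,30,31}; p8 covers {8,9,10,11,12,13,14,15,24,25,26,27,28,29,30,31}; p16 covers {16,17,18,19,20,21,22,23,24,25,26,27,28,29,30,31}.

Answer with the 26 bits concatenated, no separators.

11101010101000001111011001

s1 (pos 1,3,5,7,9,11,13,15,17,19,21,23,25,27,29,31): 0⊕1⊕1⊕0⊕1⊕1⊕1⊕1⊕0⊕0⊕0⊕1⊕1⊕1⊕0⊕1 = 0
s2 (pos 2,3,6,7,10,11,14,15,18,19,22,23,26,27,30,31): 0⊕1⊕1⊕0⊕1⊕1⊕0⊕1⊕0⊕0⊕1⊕1⊕0⊕1⊕0⊕1 = 1
s4 (pos 4,5,6,7,12,13,14,15,20,21,22,23,28,29,30,31): 0⊕1⊕1⊕0⊕0⊕1⊕0⊕1⊕0⊕0⊕1⊕1⊕1⊕0⊕0⊕1 = 0
s8 (pos 8,9,10,11,12,13,14,15,24,25,26,27,28,29,30,31): 1⊕1⊕1⊕1⊕0⊕1⊕0⊕1⊕1⊕1⊕0⊕1⊕1⊕0⊕0⊕1 = 1
s16 (pos 16,17,18,19,20,21,22,23,24,25,26,27,28,29,30,31): 1⊕0⊕0⊕0⊕0⊕0⊕1⊕1⊕1⊕1⊕0⊕1⊕1⊕0⊕0⊕1 = 0
Syndrome s16…s1 = 01010 → error at position 10.
Flip position 10: 0010110111101011000001111011001 → 0010110110101011000001111011001
Read data bits from positions 3,5,6,7,9,10,11,12,13,14,15,17,18,19,20,21,22,23,24,25,26,27,28,29,30,31: 11101010101000001111011001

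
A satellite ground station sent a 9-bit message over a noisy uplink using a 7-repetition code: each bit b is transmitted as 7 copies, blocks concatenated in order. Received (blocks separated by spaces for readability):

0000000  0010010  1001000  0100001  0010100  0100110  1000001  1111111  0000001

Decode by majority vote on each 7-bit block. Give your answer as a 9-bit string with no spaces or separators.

000000010

Block 1 (0000000): 0 ones → 0
Block 2 (0010010): 2 ones → 0
Block 3 (1001000): 2 ones → 0
Block 4 (0100001): 2 ones → 0
Block 5 (0010100): 2 ones → 0
Block 6 (0100110): 3 ones → 0
Block 7 (1000001): 2 ones → 0
Block 8 (1111111): 7 ones → 1
Block 9 (0000001): 1 one → 0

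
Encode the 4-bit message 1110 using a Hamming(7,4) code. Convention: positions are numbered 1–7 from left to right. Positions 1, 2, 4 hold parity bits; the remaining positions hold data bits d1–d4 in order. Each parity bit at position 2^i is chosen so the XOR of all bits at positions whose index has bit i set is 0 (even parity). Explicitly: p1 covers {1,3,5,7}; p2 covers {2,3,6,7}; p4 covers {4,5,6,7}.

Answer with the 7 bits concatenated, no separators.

Place data at non-parity positions: p1 p2 1 p4 1 1 0
p1 (pos 1,3,5,7): XOR of data positions = 1⊕1⊕0 = 0
p2 (pos 2,3,6,7): XOR of data positions = 1⊕1⊕0 = 0
p4 (pos 4,5,6,7): XOR of data positions = 1⊕1⊕0 = 0
Codeword: 0010110

0010110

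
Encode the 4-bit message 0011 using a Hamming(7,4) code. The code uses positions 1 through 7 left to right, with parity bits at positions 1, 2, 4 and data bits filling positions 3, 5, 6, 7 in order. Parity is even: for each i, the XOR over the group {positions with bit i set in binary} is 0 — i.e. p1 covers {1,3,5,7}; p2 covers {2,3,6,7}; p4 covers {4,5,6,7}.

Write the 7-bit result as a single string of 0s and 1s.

1000011

Place data at non-parity positions: p1 p2 0 p4 0 1 1
p1 (pos 1,3,5,7): XOR of data positions = 0⊕0⊕1 = 1
p2 (pos 2,3,6,7): XOR of data positions = 0⊕1⊕1 = 0
p4 (pos 4,5,6,7): XOR of data positions = 0⊕1⊕1 = 0
Codeword: 1000011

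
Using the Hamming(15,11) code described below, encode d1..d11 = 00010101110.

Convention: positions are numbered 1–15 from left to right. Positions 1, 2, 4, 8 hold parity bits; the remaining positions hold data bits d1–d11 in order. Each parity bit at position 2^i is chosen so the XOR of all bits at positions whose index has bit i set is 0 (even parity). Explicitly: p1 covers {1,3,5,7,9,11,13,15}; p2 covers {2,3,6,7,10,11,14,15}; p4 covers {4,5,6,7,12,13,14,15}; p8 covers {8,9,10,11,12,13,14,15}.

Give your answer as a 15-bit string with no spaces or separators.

010000100101110

Place data at non-parity positions: p1 p2 0 p4 0 0 1 p8 0 1 0 1 1 1 0
p1 (pos 1,3,5,7,9,11,13,15): XOR of data positions = 0⊕0⊕1⊕0⊕0⊕1⊕0 = 0
p2 (pos 2,3,6,7,10,11,14,15): XOR of data positions = 0⊕0⊕1⊕1⊕0⊕1⊕0 = 1
p4 (pos 4,5,6,7,12,13,14,15): XOR of data positions = 0⊕0⊕1⊕1⊕1⊕1⊕0 = 0
p8 (pos 8,9,10,11,12,13,14,15): XOR of data positions = 0⊕1⊕0⊕1⊕1⊕1⊕0 = 0
Codeword: 010000100101110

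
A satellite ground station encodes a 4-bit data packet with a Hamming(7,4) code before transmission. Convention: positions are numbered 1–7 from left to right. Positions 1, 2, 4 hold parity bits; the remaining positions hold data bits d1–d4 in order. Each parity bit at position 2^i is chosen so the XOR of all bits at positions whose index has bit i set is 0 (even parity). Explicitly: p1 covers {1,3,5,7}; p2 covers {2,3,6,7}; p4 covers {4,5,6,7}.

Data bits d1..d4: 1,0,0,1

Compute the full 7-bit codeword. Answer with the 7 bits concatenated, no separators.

Place data at non-parity positions: p1 p2 1 p4 0 0 1
p1 (pos 1,3,5,7): XOR of data positions = 1⊕0⊕1 = 0
p2 (pos 2,3,6,7): XOR of data positions = 1⊕0⊕1 = 0
p4 (pos 4,5,6,7): XOR of data positions = 0⊕0⊕1 = 1
Codeword: 0011001

0011001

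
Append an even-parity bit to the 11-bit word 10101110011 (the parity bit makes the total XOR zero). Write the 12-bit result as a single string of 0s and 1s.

101011100111

XOR of the 11 data bits: 1⊕0⊕1⊕0⊕1⊕1⊕1⊕0⊕0⊕1⊕1 = 1
Parity bit = 1 (so all 12 bits XOR to 0).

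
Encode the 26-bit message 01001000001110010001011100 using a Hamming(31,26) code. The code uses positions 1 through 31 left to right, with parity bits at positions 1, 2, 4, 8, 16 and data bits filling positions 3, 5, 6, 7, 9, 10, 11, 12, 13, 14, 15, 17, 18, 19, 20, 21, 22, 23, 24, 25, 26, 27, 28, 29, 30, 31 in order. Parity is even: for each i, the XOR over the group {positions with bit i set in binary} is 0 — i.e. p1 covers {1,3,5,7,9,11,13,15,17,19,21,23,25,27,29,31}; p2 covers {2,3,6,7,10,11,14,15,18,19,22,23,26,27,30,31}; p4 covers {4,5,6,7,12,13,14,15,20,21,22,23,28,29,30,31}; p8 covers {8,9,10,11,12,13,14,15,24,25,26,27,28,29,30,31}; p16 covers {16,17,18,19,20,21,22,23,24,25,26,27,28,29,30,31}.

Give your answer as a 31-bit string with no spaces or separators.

0101100010000011110010001011100

Place data at non-parity positions: p1 p2 0 p4 1 0 0 p8 1 0 0 0 0 0 1 p16 1 1 0 0 1 0 0 0 1 0 1 1 1 0 0
p1 (pos 1,3,5,7,9,11,13,15,17,19,21,23,25,27,29,31): XOR of data positions = 0⊕1⊕0⊕1⊕0⊕0⊕1⊕1⊕0⊕1⊕0⊕1⊕1⊕1⊕0 = 0
p2 (pos 2,3,6,7,10,11,14,15,18,19,22,23,26,27,30,31): XOR of data positions = 0⊕0⊕0⊕0⊕0⊕0⊕1⊕1⊕0⊕0⊕0⊕0⊕1⊕0⊕0 = 1
p4 (pos 4,5,6,7,12,13,14,15,20,21,22,23,28,29,30,31): XOR of data positions = 1⊕0⊕0⊕0⊕0⊕0⊕1⊕0⊕1⊕0⊕0⊕1⊕1⊕0⊕0 = 1
p8 (pos 8,9,10,11,12,13,14,15,24,25,26,27,28,29,30,31): XOR of data positions = 1⊕0⊕0⊕0⊕0⊕0⊕1⊕0⊕1⊕0⊕1⊕1⊕1⊕0⊕0 = 0
p16 (pos 16,17,18,19,20,21,22,23,24,25,26,27,28,29,30,31): XOR of data positions = 1⊕1⊕0⊕0⊕1⊕0⊕0⊕0⊕1⊕0⊕1⊕1⊕1⊕0⊕0 = 1
Codeword: 0101100010000011110010001011100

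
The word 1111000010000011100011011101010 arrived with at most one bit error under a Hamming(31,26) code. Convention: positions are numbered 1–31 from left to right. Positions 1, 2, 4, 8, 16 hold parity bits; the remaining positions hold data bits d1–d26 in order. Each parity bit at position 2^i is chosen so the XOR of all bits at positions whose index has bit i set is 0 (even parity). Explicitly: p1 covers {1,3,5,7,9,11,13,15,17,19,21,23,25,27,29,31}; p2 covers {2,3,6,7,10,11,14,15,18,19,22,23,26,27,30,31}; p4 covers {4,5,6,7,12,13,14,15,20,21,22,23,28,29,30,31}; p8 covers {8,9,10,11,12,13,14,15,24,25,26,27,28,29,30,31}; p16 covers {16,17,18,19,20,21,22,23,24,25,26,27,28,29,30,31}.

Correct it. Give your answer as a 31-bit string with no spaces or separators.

s1 (pos 1,3,5,7,9,11,13,15,17,19,21,23,25,27,29,31): 1⊕1⊕0⊕0⊕1⊕0⊕0⊕1⊕1⊕0⊕1⊕0⊕1⊕0⊕0⊕0 = 1
s2 (pos 2,3,6,7,10,11,14,15,18,19,22,23,26,27,30,31): 1⊕1⊕0⊕0⊕0⊕0⊕0⊕1⊕0⊕0⊕1⊕0⊕1⊕0⊕1⊕0 = 0
s4 (pos 4,5,6,7,12,13,14,15,20,21,22,23,28,29,30,31): 1⊕0⊕0⊕0⊕0⊕0⊕0⊕1⊕0⊕1⊕1⊕0⊕1⊕0⊕1⊕0 = 0
s8 (pos 8,9,10,11,12,13,14,15,24,25,26,27,28,29,30,31): 0⊕1⊕0⊕0⊕0⊕0⊕0⊕1⊕1⊕1⊕1⊕0⊕1⊕0⊕1⊕0 = 1
s16 (pos 16,17,18,19,20,21,22,23,24,25,26,27,28,29,30,31): 1⊕1⊕0⊕0⊕0⊕1⊕1⊕0⊕1⊕1⊕1⊕0⊕1⊕0⊕1⊕0 = 1
Syndrome s16…s1 = 11001 → error at position 25.
Flip position 25: 1111000010000011100011011101010 → 1111000010000011100011010101010

1111000010000011100011010101010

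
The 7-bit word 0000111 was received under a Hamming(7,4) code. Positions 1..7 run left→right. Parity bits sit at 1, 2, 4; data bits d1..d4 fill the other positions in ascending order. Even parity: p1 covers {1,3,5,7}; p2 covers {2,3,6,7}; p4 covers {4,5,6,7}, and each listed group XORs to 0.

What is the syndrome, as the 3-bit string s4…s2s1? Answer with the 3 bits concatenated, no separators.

s1 (pos 1,3,5,7): 0⊕0⊕1⊕1 = 0
s2 (pos 2,3,6,7): 0⊕0⊕1⊕1 = 0
s4 (pos 4,5,6,7): 0⊕1⊕1⊕1 = 1
Syndrome s4…s1 = 100 → error at position 4.

100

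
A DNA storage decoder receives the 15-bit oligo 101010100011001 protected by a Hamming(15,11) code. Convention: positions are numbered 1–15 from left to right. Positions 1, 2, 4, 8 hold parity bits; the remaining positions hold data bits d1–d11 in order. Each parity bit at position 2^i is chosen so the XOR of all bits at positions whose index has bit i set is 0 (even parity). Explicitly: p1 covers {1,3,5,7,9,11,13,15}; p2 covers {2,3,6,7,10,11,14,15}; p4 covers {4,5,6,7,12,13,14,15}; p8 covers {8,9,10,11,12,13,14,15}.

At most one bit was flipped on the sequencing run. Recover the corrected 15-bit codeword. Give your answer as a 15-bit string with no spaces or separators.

s1 (pos 1,3,5,7,9,11,13,15): 1⊕1⊕1⊕1⊕0⊕1⊕0⊕1 = 0
s2 (pos 2,3,6,7,10,11,14,15): 0⊕1⊕0⊕1⊕0⊕1⊕0⊕1 = 0
s4 (pos 4,5,6,7,12,13,14,15): 0⊕1⊕0⊕1⊕1⊕0⊕0⊕1 = 0
s8 (pos 8,9,10,11,12,13,14,15): 0⊕0⊕0⊕1⊕1⊕0⊕0⊕1 = 1
Syndrome s8…s1 = 1000 → error at position 8.
Flip position 8: 101010100011001 → 101010110011001

101010110011001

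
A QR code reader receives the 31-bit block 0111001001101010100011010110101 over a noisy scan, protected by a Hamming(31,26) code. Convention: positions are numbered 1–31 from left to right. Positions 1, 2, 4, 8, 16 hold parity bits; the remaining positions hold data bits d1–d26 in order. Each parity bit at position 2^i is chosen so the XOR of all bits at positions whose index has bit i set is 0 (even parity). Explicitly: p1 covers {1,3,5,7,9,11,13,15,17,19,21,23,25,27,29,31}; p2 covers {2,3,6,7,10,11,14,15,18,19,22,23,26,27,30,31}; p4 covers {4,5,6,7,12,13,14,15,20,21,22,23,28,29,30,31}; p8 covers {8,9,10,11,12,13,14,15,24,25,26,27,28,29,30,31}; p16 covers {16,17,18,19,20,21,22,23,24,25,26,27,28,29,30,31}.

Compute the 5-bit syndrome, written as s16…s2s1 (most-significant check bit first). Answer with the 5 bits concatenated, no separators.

01000

s1 (pos 1,3,5,7,9,11,13,15,17,19,21,23,25,27,29,31): 0⊕1⊕0⊕1⊕0⊕1⊕1⊕1⊕1⊕0⊕1⊕0⊕0⊕1⊕1⊕1 = 0
s2 (pos 2,3,6,7,10,11,14,15,18,19,22,23,26,27,30,31): 1⊕1⊕0⊕1⊕1⊕1⊕0⊕1⊕0⊕0⊕1⊕0⊕1⊕1⊕0⊕1 = 0
s4 (pos 4,5,6,7,12,13,14,15,20,21,22,23,28,29,30,31): 1⊕0⊕0⊕1⊕0⊕1⊕0⊕1⊕0⊕1⊕1⊕0⊕0⊕1⊕0⊕1 = 0
s8 (pos 8,9,10,11,12,13,14,15,24,25,26,27,28,29,30,31): 0⊕0⊕1⊕1⊕0⊕1⊕0⊕1⊕1⊕0⊕1⊕1⊕0⊕1⊕0⊕1 = 1
s16 (pos 16,17,18,19,20,21,22,23,24,25,26,27,28,29,30,31): 0⊕1⊕0⊕0⊕0⊕1⊕1⊕0⊕1⊕0⊕1⊕1⊕0⊕1⊕0⊕1 = 0
Syndrome s16…s1 = 01000 → error at position 8.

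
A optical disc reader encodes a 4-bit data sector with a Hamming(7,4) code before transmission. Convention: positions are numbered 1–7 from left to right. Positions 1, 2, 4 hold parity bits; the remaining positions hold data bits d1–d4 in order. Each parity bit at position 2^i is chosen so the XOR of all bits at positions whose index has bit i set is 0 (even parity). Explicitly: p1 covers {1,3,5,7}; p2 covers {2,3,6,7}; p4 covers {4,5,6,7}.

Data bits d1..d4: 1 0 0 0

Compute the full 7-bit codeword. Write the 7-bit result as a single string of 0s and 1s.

1110000

Place data at non-parity positions: p1 p2 1 p4 0 0 0
p1 (pos 1,3,5,7): XOR of data positions = 1⊕0⊕0 = 1
p2 (pos 2,3,6,7): XOR of data positions = 1⊕0⊕0 = 1
p4 (pos 4,5,6,7): XOR of data positions = 0⊕0⊕0 = 0
Codeword: 1110000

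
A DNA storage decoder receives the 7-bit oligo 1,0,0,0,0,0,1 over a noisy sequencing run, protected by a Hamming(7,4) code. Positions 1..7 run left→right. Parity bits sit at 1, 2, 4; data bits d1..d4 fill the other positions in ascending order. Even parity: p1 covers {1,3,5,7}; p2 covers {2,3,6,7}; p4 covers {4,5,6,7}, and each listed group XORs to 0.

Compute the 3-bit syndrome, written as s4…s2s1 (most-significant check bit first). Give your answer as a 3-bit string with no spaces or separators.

110

s1 (pos 1,3,5,7): 1⊕0⊕0⊕1 = 0
s2 (pos 2,3,6,7): 0⊕0⊕0⊕1 = 1
s4 (pos 4,5,6,7): 0⊕0⊕0⊕1 = 1
Syndrome s4…s1 = 110 → error at position 6.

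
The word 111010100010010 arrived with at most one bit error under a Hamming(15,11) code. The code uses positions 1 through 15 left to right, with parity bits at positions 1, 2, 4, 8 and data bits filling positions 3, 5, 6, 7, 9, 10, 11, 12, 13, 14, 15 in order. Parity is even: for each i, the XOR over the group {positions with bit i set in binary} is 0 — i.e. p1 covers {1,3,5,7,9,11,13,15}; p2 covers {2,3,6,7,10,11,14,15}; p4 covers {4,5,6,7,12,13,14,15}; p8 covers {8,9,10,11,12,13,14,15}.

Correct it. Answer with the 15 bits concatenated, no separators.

s1 (pos 1,3,5,7,9,11,13,15): 1⊕1⊕1⊕1⊕0⊕1⊕0⊕0 = 1
s2 (pos 2,3,6,7,10,11,14,15): 1⊕1⊕0⊕1⊕0⊕1⊕1⊕0 = 1
s4 (pos 4,5,6,7,12,13,14,15): 0⊕1⊕0⊕1⊕0⊕0⊕1⊕0 = 1
s8 (pos 8,9,10,11,12,13,14,15): 0⊕0⊕0⊕1⊕0⊕0⊕1⊕0 = 0
Syndrome s8…s1 = 0111 → error at position 7.
Flip position 7: 111010100010010 → 111010000010010

111010000010010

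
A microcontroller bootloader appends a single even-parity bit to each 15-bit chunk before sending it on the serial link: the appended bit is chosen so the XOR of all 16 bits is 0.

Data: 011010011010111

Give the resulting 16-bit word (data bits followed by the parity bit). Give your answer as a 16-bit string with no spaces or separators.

0110100110101111

XOR of the 15 data bits: 0⊕1⊕1⊕0⊕1⊕0⊕0⊕1⊕1⊕0⊕1⊕0⊕1⊕1⊕1 = 1
Parity bit = 1 (so all 16 bits XOR to 0).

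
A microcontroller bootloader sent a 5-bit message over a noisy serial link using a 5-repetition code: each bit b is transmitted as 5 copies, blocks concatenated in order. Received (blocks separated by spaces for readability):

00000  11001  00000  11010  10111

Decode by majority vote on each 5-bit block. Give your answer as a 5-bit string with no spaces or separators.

01011

Block 1 (00000): 0 ones → 0
Block 2 (11001): 3 ones → 1
Block 3 (00000): 0 ones → 0
Block 4 (11010): 3 ones → 1
Block 5 (10111): 4 ones → 1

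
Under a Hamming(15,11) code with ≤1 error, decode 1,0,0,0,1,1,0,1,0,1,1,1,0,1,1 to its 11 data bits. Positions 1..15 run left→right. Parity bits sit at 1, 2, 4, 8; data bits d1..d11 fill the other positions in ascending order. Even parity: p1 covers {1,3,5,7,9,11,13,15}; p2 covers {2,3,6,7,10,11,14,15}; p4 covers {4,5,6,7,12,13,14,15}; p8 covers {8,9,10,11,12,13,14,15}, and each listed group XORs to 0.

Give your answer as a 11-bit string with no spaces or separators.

01000111011

s1 (pos 1,3,5,7,9,11,13,15): 1⊕0⊕1⊕0⊕0⊕1⊕0⊕1 = 0
s2 (pos 2,3,6,7,10,11,14,15): 0⊕0⊕1⊕0⊕1⊕1⊕1⊕1 = 1
s4 (pos 4,5,6,7,12,13,14,15): 0⊕1⊕1⊕0⊕1⊕0⊕1⊕1 = 1
s8 (pos 8,9,10,11,12,13,14,15): 1⊕0⊕1⊕1⊕1⊕0⊕1⊕1 = 0
Syndrome s8…s1 = 0110 → error at position 6.
Flip position 6: 100011010111011 → 100010010111011
Read data bits from positions 3,5,6,7,9,10,11,12,13,14,15: 01000111011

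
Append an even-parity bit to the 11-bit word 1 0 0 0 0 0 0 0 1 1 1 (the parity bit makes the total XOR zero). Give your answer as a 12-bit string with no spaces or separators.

100000001110

XOR of the 11 data bits: 1⊕0⊕0⊕0⊕0⊕0⊕0⊕0⊕1⊕1⊕1 = 0
Parity bit = 0 (so all 12 bits XOR to 0).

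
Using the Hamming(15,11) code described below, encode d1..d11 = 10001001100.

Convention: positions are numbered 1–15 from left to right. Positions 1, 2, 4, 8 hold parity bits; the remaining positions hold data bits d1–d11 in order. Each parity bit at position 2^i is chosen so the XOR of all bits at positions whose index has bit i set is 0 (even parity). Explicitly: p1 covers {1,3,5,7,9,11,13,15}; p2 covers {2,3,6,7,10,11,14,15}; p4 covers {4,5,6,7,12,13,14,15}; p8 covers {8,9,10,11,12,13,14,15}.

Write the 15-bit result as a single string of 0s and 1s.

Place data at non-parity positions: p1 p2 1 p4 0 0 0 p8 1 0 0 1 1 0 0
p1 (pos 1,3,5,7,9,11,13,15): XOR of data positions = 1⊕0⊕0⊕1⊕0⊕1⊕0 = 1
p2 (pos 2,3,6,7,10,11,14,15): XOR of data positions = 1⊕0⊕0⊕0⊕0⊕0⊕0 = 1
p4 (pos 4,5,6,7,12,13,14,15): XOR of data positions = 0⊕0⊕0⊕1⊕1⊕0⊕0 = 0
p8 (pos 8,9,10,11,12,13,14,15): XOR of data positions = 1⊕0⊕0⊕1⊕1⊕0⊕0 = 1
Codeword: 111000011001100

111000011001100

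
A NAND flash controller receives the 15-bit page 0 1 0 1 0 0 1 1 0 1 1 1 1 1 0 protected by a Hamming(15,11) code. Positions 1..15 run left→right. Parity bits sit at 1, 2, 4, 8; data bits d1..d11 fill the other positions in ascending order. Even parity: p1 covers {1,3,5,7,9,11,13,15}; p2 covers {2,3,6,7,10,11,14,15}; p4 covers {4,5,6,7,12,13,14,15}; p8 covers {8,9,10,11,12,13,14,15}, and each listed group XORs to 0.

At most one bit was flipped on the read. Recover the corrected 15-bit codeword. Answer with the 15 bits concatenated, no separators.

010100010111110

s1 (pos 1,3,5,7,9,11,13,15): 0⊕0⊕0⊕1⊕0⊕1⊕1⊕0 = 1
s2 (pos 2,3,6,7,10,11,14,15): 1⊕0⊕0⊕1⊕1⊕1⊕1⊕0 = 1
s4 (pos 4,5,6,7,12,13,14,15): 1⊕0⊕0⊕1⊕1⊕1⊕1⊕0 = 1
s8 (pos 8,9,10,11,12,13,14,15): 1⊕0⊕1⊕1⊕1⊕1⊕1⊕0 = 0
Syndrome s8…s1 = 0111 → error at position 7.
Flip position 7: 010100110111110 → 010100010111110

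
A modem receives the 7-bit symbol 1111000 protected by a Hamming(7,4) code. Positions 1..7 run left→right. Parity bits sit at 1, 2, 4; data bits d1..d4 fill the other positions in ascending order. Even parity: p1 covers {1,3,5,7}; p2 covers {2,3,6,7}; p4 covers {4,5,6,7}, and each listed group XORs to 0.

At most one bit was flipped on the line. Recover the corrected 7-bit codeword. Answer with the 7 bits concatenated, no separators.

s1 (pos 1,3,5,7): 1⊕1⊕0⊕0 = 0
s2 (pos 2,3,6,7): 1⊕1⊕0⊕0 = 0
s4 (pos 4,5,6,7): 1⊕0⊕0⊕0 = 1
Syndrome s4…s1 = 100 → error at position 4.
Flip position 4: 1111000 → 1110000

1110000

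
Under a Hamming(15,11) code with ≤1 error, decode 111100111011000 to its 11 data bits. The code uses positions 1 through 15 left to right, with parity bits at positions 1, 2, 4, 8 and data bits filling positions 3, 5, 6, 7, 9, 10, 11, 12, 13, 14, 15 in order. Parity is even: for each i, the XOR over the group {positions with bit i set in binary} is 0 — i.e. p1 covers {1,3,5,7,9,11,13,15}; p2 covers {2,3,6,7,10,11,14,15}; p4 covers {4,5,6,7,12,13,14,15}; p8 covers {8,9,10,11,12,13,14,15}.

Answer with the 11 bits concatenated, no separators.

s1 (pos 1,3,5,7,9,11,13,15): 1⊕1⊕0⊕1⊕1⊕1⊕0⊕0 = 1
s2 (pos 2,3,6,7,10,11,14,15): 1⊕1⊕0⊕1⊕0⊕1⊕0⊕0 = 0
s4 (pos 4,5,6,7,12,13,14,15): 1⊕0⊕0⊕1⊕1⊕0⊕0⊕0 = 1
s8 (pos 8,9,10,11,12,13,14,15): 1⊕1⊕0⊕1⊕1⊕0⊕0⊕0 = 0
Syndrome s8…s1 = 0101 → error at position 5.
Flip position 5: 111100111011000 → 111110111011000
Read data bits from positions 3,5,6,7,9,10,11,12,13,14,15: 11011011000

11011011000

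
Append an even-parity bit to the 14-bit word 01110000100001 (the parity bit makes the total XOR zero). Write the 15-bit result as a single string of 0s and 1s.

XOR of the 14 data bits: 0⊕1⊕1⊕1⊕0⊕0⊕0⊕0⊕1⊕0⊕0⊕0⊕0⊕1 = 1
Parity bit = 1 (so all 15 bits XOR to 0).

011100001000011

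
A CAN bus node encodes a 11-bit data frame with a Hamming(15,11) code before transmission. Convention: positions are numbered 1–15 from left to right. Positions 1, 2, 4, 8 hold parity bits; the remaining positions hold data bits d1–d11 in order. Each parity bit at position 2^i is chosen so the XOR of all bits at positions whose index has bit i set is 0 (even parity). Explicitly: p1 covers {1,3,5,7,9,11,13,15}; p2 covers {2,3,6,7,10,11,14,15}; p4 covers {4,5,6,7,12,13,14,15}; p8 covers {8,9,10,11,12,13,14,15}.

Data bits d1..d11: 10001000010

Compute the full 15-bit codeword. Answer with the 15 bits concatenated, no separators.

Place data at non-parity positions: p1 p2 1 p4 0 0 0 p8 1 0 0 0 0 1 0
p1 (pos 1,3,5,7,9,11,13,15): XOR of data positions = 1⊕0⊕0⊕1⊕0⊕0⊕0 = 0
p2 (pos 2,3,6,7,10,11,14,15): XOR of data positions = 1⊕0⊕0⊕0⊕0⊕1⊕0 = 0
p4 (pos 4,5,6,7,12,13,14,15): XOR of data positions = 0⊕0⊕0⊕0⊕0⊕1⊕0 = 1
p8 (pos 8,9,10,11,12,13,14,15): XOR of data positions = 1⊕0⊕0⊕0⊕0⊕1⊕0 = 0
Codeword: 001100001000010

001100001000010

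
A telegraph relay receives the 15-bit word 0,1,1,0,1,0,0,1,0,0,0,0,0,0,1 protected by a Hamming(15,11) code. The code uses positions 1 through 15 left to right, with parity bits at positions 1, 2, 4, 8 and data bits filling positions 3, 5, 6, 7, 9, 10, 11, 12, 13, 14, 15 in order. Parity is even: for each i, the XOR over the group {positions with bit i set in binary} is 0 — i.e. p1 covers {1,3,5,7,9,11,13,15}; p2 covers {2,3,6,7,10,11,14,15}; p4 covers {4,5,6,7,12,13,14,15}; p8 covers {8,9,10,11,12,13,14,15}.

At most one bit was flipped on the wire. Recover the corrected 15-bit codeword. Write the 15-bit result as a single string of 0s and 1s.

010010010000001

s1 (pos 1,3,5,7,9,11,13,15): 0⊕1⊕1⊕0⊕0⊕0⊕0⊕1 = 1
s2 (pos 2,3,6,7,10,11,14,15): 1⊕1⊕0⊕0⊕0⊕0⊕0⊕1 = 1
s4 (pos 4,5,6,7,12,13,14,15): 0⊕1⊕0⊕0⊕0⊕0⊕0⊕1 = 0
s8 (pos 8,9,10,11,12,13,14,15): 1⊕0⊕0⊕0⊕0⊕0⊕0⊕1 = 0
Syndrome s8…s1 = 0011 → error at position 3.
Flip position 3: 011010010000001 → 010010010000001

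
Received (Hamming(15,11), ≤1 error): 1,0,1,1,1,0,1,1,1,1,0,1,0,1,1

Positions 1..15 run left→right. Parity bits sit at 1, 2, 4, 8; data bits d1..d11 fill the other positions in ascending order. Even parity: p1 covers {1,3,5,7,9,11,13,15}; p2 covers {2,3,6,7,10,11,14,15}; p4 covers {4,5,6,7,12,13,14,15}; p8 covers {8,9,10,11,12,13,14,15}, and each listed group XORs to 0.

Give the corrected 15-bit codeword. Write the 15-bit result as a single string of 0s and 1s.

s1 (pos 1,3,5,7,9,11,13,15): 1⊕1⊕1⊕1⊕1⊕0⊕0⊕1 = 0
s2 (pos 2,3,6,7,10,11,14,15): 0⊕1⊕0⊕1⊕1⊕0⊕1⊕1 = 1
s4 (pos 4,5,6,7,12,13,14,15): 1⊕1⊕0⊕1⊕1⊕0⊕1⊕1 = 0
s8 (pos 8,9,10,11,12,13,14,15): 1⊕1⊕1⊕0⊕1⊕0⊕1⊕1 = 0
Syndrome s8…s1 = 0010 → error at position 2.
Flip position 2: 101110111101011 → 111110111101011

111110111101011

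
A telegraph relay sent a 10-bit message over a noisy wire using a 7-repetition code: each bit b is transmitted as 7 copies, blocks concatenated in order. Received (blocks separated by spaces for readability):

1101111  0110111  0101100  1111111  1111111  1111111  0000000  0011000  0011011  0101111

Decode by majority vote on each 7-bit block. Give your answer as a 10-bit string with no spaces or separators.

Block 1 (1101111): 6 ones → 1
Block 2 (0110111): 5 ones → 1
Block 3 (0101100): 3 ones → 0
Block 4 (1111111): 7 ones → 1
Block 5 (1111111): 7 ones → 1
Block 6 (1111111): 7 ones → 1
Block 7 (0000000): 0 ones → 0
Block 8 (0011000): 2 ones → 0
Block 9 (0011011): 4 ones → 1
Block 10 (0101111): 5 ones → 1

1101110011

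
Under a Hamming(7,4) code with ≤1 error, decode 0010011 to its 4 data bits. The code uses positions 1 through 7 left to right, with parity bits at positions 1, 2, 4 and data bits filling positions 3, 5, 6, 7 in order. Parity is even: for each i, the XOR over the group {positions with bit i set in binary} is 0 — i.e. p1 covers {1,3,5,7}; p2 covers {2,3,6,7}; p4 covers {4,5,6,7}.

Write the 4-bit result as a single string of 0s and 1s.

s1 (pos 1,3,5,7): 0⊕1⊕0⊕1 = 0
s2 (pos 2,3,6,7): 0⊕1⊕1⊕1 = 1
s4 (pos 4,5,6,7): 0⊕0⊕1⊕1 = 0
Syndrome s4…s1 = 010 → error at position 2.
Flip position 2: 0010011 → 0110011
Read data bits from positions 3,5,6,7: 1011

1011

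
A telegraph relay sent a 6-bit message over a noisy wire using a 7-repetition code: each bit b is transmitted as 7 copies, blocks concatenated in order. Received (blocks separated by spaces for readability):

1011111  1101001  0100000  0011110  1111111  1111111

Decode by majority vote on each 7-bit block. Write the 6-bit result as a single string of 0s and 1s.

Block 1 (1011111): 6 ones → 1
Block 2 (1101001): 4 ones → 1
Block 3 (0100000): 1 one → 0
Block 4 (0011110): 4 ones → 1
Block 5 (1111111): 7 ones → 1
Block 6 (1111111): 7 ones → 1

110111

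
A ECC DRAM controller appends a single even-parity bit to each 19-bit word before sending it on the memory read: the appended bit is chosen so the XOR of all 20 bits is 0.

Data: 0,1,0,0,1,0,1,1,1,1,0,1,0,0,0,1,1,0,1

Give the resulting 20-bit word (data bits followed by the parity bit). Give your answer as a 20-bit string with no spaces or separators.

01001011110100011010

XOR of the 19 data bits: 0⊕1⊕0⊕0⊕1⊕0⊕1⊕1⊕1⊕1⊕0⊕1⊕0⊕0⊕0⊕1⊕1⊕0⊕1 = 0
Parity bit = 0 (so all 20 bits XOR to 0).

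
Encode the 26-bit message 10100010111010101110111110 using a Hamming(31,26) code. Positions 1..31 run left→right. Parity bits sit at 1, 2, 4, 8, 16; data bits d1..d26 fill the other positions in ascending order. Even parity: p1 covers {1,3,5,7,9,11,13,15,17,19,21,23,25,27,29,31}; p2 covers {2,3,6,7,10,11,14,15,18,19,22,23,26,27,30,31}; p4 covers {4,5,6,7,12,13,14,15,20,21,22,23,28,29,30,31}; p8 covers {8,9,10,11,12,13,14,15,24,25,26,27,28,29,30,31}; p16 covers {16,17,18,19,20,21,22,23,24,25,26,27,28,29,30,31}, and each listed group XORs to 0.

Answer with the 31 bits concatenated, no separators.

1110010000101110010101110111110

Place data at non-parity positions: p1 p2 1 p4 0 1 0 p8 0 0 1 0 1 1 1 p16 0 1 0 1 0 1 1 1 0 1 1 1 1 1 0
p1 (pos 1,3,5,7,9,11,13,15,17,19,21,23,25,27,29,31): XOR of data positions = 1⊕0⊕0⊕0⊕1⊕1⊕1⊕0⊕0⊕0⊕1⊕0⊕1⊕1⊕0 = 1
p2 (pos 2,3,6,7,10,11,14,15,18,19,22,23,26,27,30,31): XOR of data positions = 1⊕1⊕0⊕0⊕1⊕1⊕1⊕1⊕0⊕1⊕1⊕1⊕1⊕1⊕0 = 1
p4 (pos 4,5,6,7,12,13,14,15,20,21,22,23,28,29,30,31): XOR of data positions = 0⊕1⊕0⊕0⊕1⊕1⊕1⊕1⊕0⊕1⊕1⊕1⊕1⊕1⊕0 = 0
p8 (pos 8,9,10,11,12,13,14,15,24,25,26,27,28,29,30,31): XOR of data positions = 0⊕0⊕1⊕0⊕1⊕1⊕1⊕1⊕0⊕1⊕1⊕1⊕1⊕1⊕0 = 0
p16 (pos 16,17,18,19,20,21,22,23,24,25,26,27,28,29,30,31): XOR of data positions = 0⊕1⊕0⊕1⊕0⊕1⊕1⊕1⊕0⊕1⊕1⊕1⊕1⊕1⊕0 = 0
Codeword: 1110010000101110010101110111110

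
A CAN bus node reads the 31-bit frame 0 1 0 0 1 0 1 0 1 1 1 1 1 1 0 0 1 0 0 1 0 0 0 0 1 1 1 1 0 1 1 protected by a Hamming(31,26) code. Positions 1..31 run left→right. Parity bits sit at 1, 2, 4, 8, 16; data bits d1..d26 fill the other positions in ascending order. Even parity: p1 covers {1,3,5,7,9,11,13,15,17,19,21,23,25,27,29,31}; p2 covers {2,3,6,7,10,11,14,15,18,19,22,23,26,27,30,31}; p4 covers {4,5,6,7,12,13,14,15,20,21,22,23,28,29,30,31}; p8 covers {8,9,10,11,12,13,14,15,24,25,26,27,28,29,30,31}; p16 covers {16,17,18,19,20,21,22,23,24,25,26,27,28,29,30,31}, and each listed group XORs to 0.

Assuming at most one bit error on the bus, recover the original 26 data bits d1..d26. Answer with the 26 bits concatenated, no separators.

01001111110100100001111011

s1 (pos 1,3,5,7,9,11,13,15,17,19,21,23,25,27,29,31): 0⊕0⊕1⊕1⊕1⊕1⊕1⊕0⊕1⊕0⊕0⊕0⊕1⊕1⊕0⊕1 = 1
s2 (pos 2,3,6,7,10,11,14,15,18,19,22,23,26,27,30,31): 1⊕0⊕0⊕1⊕1⊕1⊕1⊕0⊕0⊕0⊕0⊕0⊕1⊕1⊕1⊕1 = 1
s4 (pos 4,5,6,7,12,13,14,15,20,21,22,23,28,29,30,31): 0⊕1⊕0⊕1⊕1⊕1⊕1⊕0⊕1⊕0⊕0⊕0⊕1⊕0⊕1⊕1 = 1
s8 (pos 8,9,10,11,12,13,14,15,24,25,26,27,28,29,30,31): 0⊕1⊕1⊕1⊕1⊕1⊕1⊕0⊕0⊕1⊕1⊕1⊕1⊕0⊕1⊕1 = 0
s16 (pos 16,17,18,19,20,21,22,23,24,25,26,27,28,29,30,31): 0⊕1⊕0⊕0⊕1⊕0⊕0⊕0⊕0⊕1⊕1⊕1⊕1⊕0⊕1⊕1 = 0
Syndrome s16…s1 = 00111 → error at position 7.
Flip position 7: 0100101011111100100100001111011 → 0100100011111100100100001111011
Read data bits from positions 3,5,6,7,9,10,11,12,13,14,15,17,18,19,20,21,22,23,24,25,26,27,28,29,30,31: 01001111110100100001111011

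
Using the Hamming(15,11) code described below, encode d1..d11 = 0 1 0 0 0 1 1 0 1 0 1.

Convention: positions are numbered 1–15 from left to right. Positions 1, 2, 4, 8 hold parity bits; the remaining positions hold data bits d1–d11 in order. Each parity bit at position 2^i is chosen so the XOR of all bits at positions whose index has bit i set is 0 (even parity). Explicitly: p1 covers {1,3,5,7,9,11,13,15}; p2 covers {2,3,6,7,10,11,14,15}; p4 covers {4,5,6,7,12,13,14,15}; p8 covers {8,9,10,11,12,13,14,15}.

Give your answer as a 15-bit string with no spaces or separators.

Place data at non-parity positions: p1 p2 0 p4 1 0 0 p8 0 1 1 0 1 0 1
p1 (pos 1,3,5,7,9,11,13,15): XOR of data positions = 0⊕1⊕0⊕0⊕1⊕1⊕1 = 0
p2 (pos 2,3,6,7,10,11,14,15): XOR of data positions = 0⊕0⊕0⊕1⊕1⊕0⊕1 = 1
p4 (pos 4,5,6,7,12,13,14,15): XOR of data positions = 1⊕0⊕0⊕0⊕1⊕0⊕1 = 1
p8 (pos 8,9,10,11,12,13,14,15): XOR of data positions = 0⊕1⊕1⊕0⊕1⊕0⊕1 = 0
Codeword: 010110000110101

010110000110101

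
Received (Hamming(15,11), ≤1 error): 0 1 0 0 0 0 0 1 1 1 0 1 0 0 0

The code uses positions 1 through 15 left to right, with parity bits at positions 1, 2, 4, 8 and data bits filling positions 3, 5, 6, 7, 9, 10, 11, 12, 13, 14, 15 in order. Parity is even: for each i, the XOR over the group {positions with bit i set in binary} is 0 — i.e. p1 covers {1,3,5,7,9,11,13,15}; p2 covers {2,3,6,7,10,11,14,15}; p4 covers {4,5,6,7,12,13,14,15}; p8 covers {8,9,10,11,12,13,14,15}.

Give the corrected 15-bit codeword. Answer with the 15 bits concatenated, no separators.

010010011101000

s1 (pos 1,3,5,7,9,11,13,15): 0⊕0⊕0⊕0⊕1⊕0⊕0⊕0 = 1
s2 (pos 2,3,6,7,10,11,14,15): 1⊕0⊕0⊕0⊕1⊕0⊕0⊕0 = 0
s4 (pos 4,5,6,7,12,13,14,15): 0⊕0⊕0⊕0⊕1⊕0⊕0⊕0 = 1
s8 (pos 8,9,10,11,12,13,14,15): 1⊕1⊕1⊕0⊕1⊕0⊕0⊕0 = 0
Syndrome s8…s1 = 0101 → error at position 5.
Flip position 5: 010000011101000 → 010010011101000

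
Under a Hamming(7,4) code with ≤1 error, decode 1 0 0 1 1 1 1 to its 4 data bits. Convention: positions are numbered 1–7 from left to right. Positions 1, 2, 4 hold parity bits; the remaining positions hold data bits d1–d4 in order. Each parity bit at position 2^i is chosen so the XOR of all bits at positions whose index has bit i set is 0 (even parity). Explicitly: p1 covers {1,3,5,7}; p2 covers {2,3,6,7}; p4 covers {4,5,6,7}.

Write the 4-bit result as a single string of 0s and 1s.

0111

s1 (pos 1,3,5,7): 1⊕0⊕1⊕1 = 1
s2 (pos 2,3,6,7): 0⊕0⊕1⊕1 = 0
s4 (pos 4,5,6,7): 1⊕1⊕1⊕1 = 0
Syndrome s4…s1 = 001 → error at position 1.
Flip position 1: 1001111 → 0001111
Read data bits from positions 3,5,6,7: 0111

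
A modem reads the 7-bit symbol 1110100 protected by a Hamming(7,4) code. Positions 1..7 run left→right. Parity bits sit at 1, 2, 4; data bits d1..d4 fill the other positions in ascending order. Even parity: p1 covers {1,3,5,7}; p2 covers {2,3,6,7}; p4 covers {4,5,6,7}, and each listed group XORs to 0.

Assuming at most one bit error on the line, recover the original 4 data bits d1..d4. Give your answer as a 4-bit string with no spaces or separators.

s1 (pos 1,3,5,7): 1⊕1⊕1⊕0 = 1
s2 (pos 2,3,6,7): 1⊕1⊕0⊕0 = 0
s4 (pos 4,5,6,7): 0⊕1⊕0⊕0 = 1
Syndrome s4…s1 = 101 → error at position 5.
Flip position 5: 1110100 → 1110000
Read data bits from positions 3,5,6,7: 1000

1000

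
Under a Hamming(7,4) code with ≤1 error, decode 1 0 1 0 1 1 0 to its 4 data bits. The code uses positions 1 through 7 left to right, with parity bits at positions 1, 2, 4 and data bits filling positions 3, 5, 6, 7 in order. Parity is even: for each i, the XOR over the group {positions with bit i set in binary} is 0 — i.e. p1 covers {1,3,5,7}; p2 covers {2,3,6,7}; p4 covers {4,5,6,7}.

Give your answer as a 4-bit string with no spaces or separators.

s1 (pos 1,3,5,7): 1⊕1⊕1⊕0 = 1
s2 (pos 2,3,6,7): 0⊕1⊕1⊕0 = 0
s4 (pos 4,5,6,7): 0⊕1⊕1⊕0 = 0
Syndrome s4…s1 = 001 → error at position 1.
Flip position 1: 1010110 → 0010110
Read data bits from positions 3,5,6,7: 1110

1110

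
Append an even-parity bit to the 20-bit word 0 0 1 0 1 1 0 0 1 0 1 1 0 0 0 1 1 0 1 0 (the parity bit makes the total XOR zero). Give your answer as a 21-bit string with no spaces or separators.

XOR of the 20 data bits: 0⊕0⊕1⊕0⊕1⊕1⊕0⊕0⊕1⊕0⊕1⊕1⊕0⊕0⊕0⊕1⊕1⊕0⊕1⊕0 = 1
Parity bit = 1 (so all 21 bits XOR to 0).

001011001011000110101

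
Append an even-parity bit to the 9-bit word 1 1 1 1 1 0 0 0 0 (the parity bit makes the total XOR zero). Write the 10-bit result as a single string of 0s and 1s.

1111100001

XOR of the 9 data bits: 1⊕1⊕1⊕1⊕1⊕0⊕0⊕0⊕0 = 1
Parity bit = 1 (so all 10 bits XOR to 0).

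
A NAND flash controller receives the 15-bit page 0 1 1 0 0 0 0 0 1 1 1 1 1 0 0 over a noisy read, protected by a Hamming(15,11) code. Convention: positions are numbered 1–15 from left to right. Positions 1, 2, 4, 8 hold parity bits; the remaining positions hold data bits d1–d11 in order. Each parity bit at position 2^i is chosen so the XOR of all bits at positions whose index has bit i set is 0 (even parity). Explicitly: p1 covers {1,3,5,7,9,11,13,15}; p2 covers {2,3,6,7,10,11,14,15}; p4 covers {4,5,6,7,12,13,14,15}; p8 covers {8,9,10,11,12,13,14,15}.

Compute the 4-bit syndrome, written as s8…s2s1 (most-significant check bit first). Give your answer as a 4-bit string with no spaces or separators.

1000

s1 (pos 1,3,5,7,9,11,13,15): 0⊕1⊕0⊕0⊕1⊕1⊕1⊕0 = 0
s2 (pos 2,3,6,7,10,11,14,15): 1⊕1⊕0⊕0⊕1⊕1⊕0⊕0 = 0
s4 (pos 4,5,6,7,12,13,14,15): 0⊕0⊕0⊕0⊕1⊕1⊕0⊕0 = 0
s8 (pos 8,9,10,11,12,13,14,15): 0⊕1⊕1⊕1⊕1⊕1⊕0⊕0 = 1
Syndrome s8…s1 = 1000 → error at position 8.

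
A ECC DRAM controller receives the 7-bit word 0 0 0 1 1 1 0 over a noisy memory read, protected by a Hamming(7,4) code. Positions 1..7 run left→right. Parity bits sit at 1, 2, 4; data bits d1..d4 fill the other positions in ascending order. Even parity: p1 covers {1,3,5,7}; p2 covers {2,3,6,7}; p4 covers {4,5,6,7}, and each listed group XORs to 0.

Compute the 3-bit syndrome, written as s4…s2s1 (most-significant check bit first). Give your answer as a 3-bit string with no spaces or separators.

111

s1 (pos 1,3,5,7): 0⊕0⊕1⊕0 = 1
s2 (pos 2,3,6,7): 0⊕0⊕1⊕0 = 1
s4 (pos 4,5,6,7): 1⊕1⊕1⊕0 = 1
Syndrome s4…s1 = 111 → error at position 7.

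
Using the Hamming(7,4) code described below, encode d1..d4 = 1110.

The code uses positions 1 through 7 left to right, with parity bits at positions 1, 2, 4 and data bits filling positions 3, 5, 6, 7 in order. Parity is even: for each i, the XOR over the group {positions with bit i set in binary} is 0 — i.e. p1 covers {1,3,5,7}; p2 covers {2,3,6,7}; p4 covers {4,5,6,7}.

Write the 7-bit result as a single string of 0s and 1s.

Place data at non-parity positions: p1 p2 1 p4 1 1 0
p1 (pos 1,3,5,7): XOR of data positions = 1⊕1⊕0 = 0
p2 (pos 2,3,6,7): XOR of data positions = 1⊕1⊕0 = 0
p4 (pos 4,5,6,7): XOR of data positions = 1⊕1⊕0 = 0
Codeword: 0010110

0010110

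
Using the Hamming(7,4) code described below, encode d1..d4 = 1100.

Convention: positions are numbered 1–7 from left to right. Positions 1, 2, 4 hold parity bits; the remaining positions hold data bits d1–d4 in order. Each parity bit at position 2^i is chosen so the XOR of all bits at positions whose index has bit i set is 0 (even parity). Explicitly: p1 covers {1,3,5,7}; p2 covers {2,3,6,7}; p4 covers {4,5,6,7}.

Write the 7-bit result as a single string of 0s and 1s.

0111100

Place data at non-parity positions: p1 p2 1 p4 1 0 0
p1 (pos 1,3,5,7): XOR of data positions = 1⊕1⊕0 = 0
p2 (pos 2,3,6,7): XOR of data positions = 1⊕0⊕0 = 1
p4 (pos 4,5,6,7): XOR of data positions = 1⊕0⊕0 = 1
Codeword: 0111100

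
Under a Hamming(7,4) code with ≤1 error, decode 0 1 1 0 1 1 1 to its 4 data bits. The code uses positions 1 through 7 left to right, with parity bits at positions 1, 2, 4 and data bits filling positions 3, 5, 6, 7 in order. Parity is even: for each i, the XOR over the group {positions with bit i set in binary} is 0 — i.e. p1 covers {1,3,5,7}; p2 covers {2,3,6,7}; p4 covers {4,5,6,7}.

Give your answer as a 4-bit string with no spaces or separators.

1011

s1 (pos 1,3,5,7): 0⊕1⊕1⊕1 = 1
s2 (pos 2,3,6,7): 1⊕1⊕1⊕1 = 0
s4 (pos 4,5,6,7): 0⊕1⊕1⊕1 = 1
Syndrome s4…s1 = 101 → error at position 5.
Flip position 5: 0110111 → 0110011
Read data bits from positions 3,5,6,7: 1011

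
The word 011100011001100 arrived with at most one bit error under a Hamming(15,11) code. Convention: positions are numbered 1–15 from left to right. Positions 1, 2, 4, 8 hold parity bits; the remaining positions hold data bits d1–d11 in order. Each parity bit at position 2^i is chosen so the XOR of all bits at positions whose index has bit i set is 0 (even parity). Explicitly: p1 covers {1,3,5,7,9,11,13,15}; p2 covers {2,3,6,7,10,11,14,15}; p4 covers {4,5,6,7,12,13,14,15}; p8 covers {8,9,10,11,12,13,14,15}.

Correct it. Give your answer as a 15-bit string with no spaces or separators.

011110011001100

s1 (pos 1,3,5,7,9,11,13,15): 0⊕1⊕0⊕0⊕1⊕0⊕1⊕0 = 1
s2 (pos 2,3,6,7,10,11,14,15): 1⊕1⊕0⊕0⊕0⊕0⊕0⊕0 = 0
s4 (pos 4,5,6,7,12,13,14,15): 1⊕0⊕0⊕0⊕1⊕1⊕0⊕0 = 1
s8 (pos 8,9,10,11,12,13,14,15): 1⊕1⊕0⊕0⊕1⊕1⊕0⊕0 = 0
Syndrome s8…s1 = 0101 → error at position 5.
Flip position 5: 011100011001100 → 011110011001100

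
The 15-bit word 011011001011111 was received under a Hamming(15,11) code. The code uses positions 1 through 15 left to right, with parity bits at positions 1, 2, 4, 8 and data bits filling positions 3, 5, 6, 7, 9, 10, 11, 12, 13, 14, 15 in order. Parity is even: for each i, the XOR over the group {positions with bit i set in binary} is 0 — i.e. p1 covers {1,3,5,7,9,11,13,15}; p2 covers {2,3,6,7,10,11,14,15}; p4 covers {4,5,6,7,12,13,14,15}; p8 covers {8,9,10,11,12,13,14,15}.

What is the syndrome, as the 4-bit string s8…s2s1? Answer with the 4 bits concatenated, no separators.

0000

s1 (pos 1,3,5,7,9,11,13,15): 0⊕1⊕1⊕0⊕1⊕1⊕1⊕1 = 0
s2 (pos 2,3,6,7,10,11,14,15): 1⊕1⊕1⊕0⊕0⊕1⊕1⊕1 = 0
s4 (pos 4,5,6,7,12,13,14,15): 0⊕1⊕1⊕0⊕1⊕1⊕1⊕1 = 0
s8 (pos 8,9,10,11,12,13,14,15): 0⊕1⊕0⊕1⊕1⊕1⊕1⊕1 = 0
Syndrome s8…s1 = 0000 → no error.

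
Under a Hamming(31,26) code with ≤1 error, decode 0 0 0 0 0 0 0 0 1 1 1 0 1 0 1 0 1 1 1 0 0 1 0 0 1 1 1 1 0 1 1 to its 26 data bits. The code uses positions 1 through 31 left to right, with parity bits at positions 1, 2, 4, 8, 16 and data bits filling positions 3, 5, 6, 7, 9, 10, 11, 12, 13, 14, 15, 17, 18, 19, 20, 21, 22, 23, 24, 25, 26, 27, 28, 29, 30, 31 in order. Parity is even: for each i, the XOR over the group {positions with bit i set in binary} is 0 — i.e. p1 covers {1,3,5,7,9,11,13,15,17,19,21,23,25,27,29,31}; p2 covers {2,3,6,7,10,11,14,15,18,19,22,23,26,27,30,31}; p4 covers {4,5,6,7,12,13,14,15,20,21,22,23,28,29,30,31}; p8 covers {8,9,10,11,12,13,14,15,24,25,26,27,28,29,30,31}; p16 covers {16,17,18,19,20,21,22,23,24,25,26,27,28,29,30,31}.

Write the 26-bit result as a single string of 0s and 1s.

00000110101111001001111011

s1 (pos 1,3,5,7,9,11,13,15,17,19,21,23,25,27,29,31): 0⊕0⊕0⊕0⊕1⊕1⊕1⊕1⊕1⊕1⊕0⊕0⊕1⊕1⊕0⊕1 = 1
s2 (pos 2,3,6,7,10,11,14,15,18,19,22,23,26,27,30,31): 0⊕0⊕0⊕0⊕1⊕1⊕0⊕1⊕1⊕1⊕1⊕0⊕1⊕1⊕1⊕1 = 0
s4 (pos 4,5,6,7,12,13,14,15,20,21,22,23,28,29,30,31): 0⊕0⊕0⊕0⊕0⊕1⊕0⊕1⊕0⊕0⊕1⊕0⊕1⊕0⊕1⊕1 = 0
s8 (pos 8,9,10,11,12,13,14,15,24,25,26,27,28,29,30,31): 0⊕1⊕1⊕1⊕0⊕1⊕0⊕1⊕0⊕1⊕1⊕1⊕1⊕0⊕1⊕1 = 1
s16 (pos 16,17,18,19,20,21,22,23,24,25,26,27,28,29,30,31): 0⊕1⊕1⊕1⊕0⊕0⊕1⊕0⊕0⊕1⊕1⊕1⊕1⊕0⊕1⊕1 = 0
Syndrome s16…s1 = 01001 → error at position 9.
Flip position 9: 0000000011101010111001001111011 → 0000000001101010111001001111011
Read data bits from positions 3,5,6,7,9,10,11,12,13,14,15,17,18,19,20,21,22,23,24,25,26,27,28,29,30,31: 00000110101111001001111011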